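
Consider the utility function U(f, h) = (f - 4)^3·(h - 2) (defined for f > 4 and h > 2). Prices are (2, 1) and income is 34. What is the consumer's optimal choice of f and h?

f* = 13, h* = 8

MU_f = 3·(f−4)^2·(h−2), MU_h = (f−4)^3.
MRS = (3/1)·(h−2)/(f−4).
Tangency: set MRS = p_f/p_h = 2/1 = 2.
So (3/1)·(h − 2)/(f − 4) = 2, i.e. (h − 2) = (2/3)·(f − 4).
Rewrite the budget in excess-of-subsistence terms: 2·(f − 4) + 1·(h − 2) = 34 − 2·4 − 1·2 = 24.
Substituting, (8/3)·(f − 4) = 24, so f − 4 = 9 and f* = 13.
Then h − 2 = (2/3)·9 = 6, so h* = 8.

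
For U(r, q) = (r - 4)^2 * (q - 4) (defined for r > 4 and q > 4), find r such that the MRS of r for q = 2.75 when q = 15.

MU_r = 2·(r−4)·(q−4), MU_q = (r−4)^2.
MRS = (2/1)·(q−4)/(r−4).
Substitute q = 15: MRS = 22/(r − 4). Setting this equal to 2.75 gives r − 4 = 22/2.75 = 8, so r = 12.

r = 12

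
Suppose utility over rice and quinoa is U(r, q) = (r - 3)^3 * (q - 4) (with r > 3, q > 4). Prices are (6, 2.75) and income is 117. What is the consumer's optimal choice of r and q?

r* = 14, q* = 12

MU_r = 3·(r−3)^2·(q−4), MU_q = (r−3)^3.
MRS = (3/1)·(q−4)/(r−3).
Tangency: set MRS = p_r/p_q = 6/2.75 = 24/11.
So (3/1)·(q − 4)/(r − 3) = 24/11, i.e. (q − 4) = (8/11)·(r − 3).
Rewrite the budget in excess-of-subsistence terms: 6·(r − 3) + 2.75·(q − 4) = 117 − 6·3 − 2.75·4 = 88.
Substituting, 8·(r − 3) = 88, so r − 3 = 11 and r* = 14.
Then q − 4 = (8/11)·11 = 8, so q* = 12.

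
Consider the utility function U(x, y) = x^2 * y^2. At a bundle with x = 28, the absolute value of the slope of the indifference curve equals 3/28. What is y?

MU_x = 2·x·y^2 and MU_y = 2·x^2·y.
MRS = MU_x/MU_y = y/x.
Substitute x = 28: MRS = y/28. Setting y/28 = 3/28 gives y = (3/28)·28 = 3.

y = 3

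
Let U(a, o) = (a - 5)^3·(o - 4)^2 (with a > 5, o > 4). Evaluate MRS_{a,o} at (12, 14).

MU_a = 3·(a−5)^2·(o−4)^2, MU_o = 2·(a−5)^3·(o−4).
MRS = (3/2)·(o−4)/(a−5).
At (12, 14): MRS = 15/7.
So at (12, 14) the consumer would give up 15/7 units of o for one more unit of a.

MRS = 15/7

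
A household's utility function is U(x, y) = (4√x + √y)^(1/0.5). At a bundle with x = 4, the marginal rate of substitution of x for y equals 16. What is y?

For CES with ρ = 0.5, MRS = (4/1)·√(y/x).
Setting (4/1)·√(y/4) = 16 gives √(y/4) = 4, so y/4 = 16 and y = 64.

y = 64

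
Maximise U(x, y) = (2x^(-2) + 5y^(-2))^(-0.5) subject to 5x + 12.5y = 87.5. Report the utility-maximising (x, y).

For CES with ρ = -2, MRS = (2/5)·(y/x)^3.
Tangency: set MRS = p_x/p_y = 5/12.5 = 0.4.
So (y/x)^3 = 1; taking the cube root, y/x = 1, i.e. y = x.
Substitute into the budget 5·x + 12.5·y = 87.5: 17.5·x = 87.5, so x* = 5 and y* = 5.

x* = 5, y* = 5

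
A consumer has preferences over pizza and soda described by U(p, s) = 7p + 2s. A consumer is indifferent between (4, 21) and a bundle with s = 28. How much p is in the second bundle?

U(4, 21) = 70.
Set U(p, 28) = 70 and solve.
7p + 2·28 = 70 ⇒ 7p = 14 ⇒ p = 2.
Check: U(2, 28) = 70.

p = 2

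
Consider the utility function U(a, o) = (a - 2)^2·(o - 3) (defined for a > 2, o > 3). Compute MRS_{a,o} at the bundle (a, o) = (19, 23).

MU_a = 2·(a−2)·(o−3), MU_o = (a−2)^2.
MRS = (2/1)·(o−3)/(a−2).
At (19, 23): MRS = 40/17.
That is, one extra unit of a is worth 40/17 units of o at the margin.

MRS = 40/17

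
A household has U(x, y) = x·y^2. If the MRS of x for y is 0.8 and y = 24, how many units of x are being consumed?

MU_x = y^2 and MU_y = 2·x·y.
MRS = MU_x/MU_y = (1/2)·y/x.
Substitute y = 24: MRS = 12/x. Setting 12/x = 0.8 gives x = 12/0.8 = 15.

x = 15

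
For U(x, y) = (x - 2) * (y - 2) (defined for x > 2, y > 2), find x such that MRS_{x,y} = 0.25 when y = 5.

MU_x = (y−2), MU_y = (x−2).
MRS = (y−2)/(x−2).
Substitute y = 5: MRS = 3/(x − 2). Setting this equal to 0.25 gives x − 2 = 3/0.25 = 12, so x = 14.

x = 14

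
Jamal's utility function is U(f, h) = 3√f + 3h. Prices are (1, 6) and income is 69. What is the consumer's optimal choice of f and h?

MU_f = 3/(2√f), MU_h = 3.
MRS = 3/(2√f) ÷ 3.
Tangency: set MRS = p_f/p_h = 1/6.
MRS depends only on f: 0.5/√f = 1/6 ⇒ √f = 0.5/(1/6) = 3 ⇒ f* = 9.
From the budget, 6·h = 69 − 1·9 = 60, so h* = 10.

f* = 9, h* = 10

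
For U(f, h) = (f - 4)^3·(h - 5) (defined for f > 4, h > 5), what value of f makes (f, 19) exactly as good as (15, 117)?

U(15, 117) = 149072.
Set U(f, 19) = 149072 and solve.
With h = 19: (19 − 5) = 14, so (f − 4)^3 = 149072/14 = 10648.
Taking the cube root (with f > 4): f − 4 = 22, so f = 26.
Check: U(26, 19) = 149072.

f = 26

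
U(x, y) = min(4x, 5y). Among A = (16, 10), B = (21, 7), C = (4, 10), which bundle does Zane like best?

Evaluate utility at each bundle:
U(A) = 50.
U(B) = 35.
U(C) = 16.
Highest utility is A, so A ≻ B ≻ C.

Bundle A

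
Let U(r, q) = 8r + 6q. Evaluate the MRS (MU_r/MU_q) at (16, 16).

MRS = 4/3

MU_r = 8, MU_q = 6, so MRS = 8/6 = 4/3 at every bundle.
At (16, 16): MRS = 4/3.
So at (16, 16) the consumer would give up 4/3 units of q for one more unit of r.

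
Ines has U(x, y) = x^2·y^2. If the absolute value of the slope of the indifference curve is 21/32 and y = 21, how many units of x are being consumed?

MU_x = 2·x·y^2 and MU_y = 2·x^2·y.
MRS = MU_x/MU_y = y/x.
Substitute y = 21: MRS = 21/x. Setting 21/x = 21/32 gives x = 21/(21/32) = 32.

x = 32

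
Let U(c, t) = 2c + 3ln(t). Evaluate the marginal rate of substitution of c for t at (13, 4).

MRS = 8/3

MU_c = 2, MU_t = 3/t.
MRS = 2 ÷ (3/t).
At (13, 4): MRS = 8/3.
So at (13, 4) the consumer would give up 8/3 units of t for one more unit of c.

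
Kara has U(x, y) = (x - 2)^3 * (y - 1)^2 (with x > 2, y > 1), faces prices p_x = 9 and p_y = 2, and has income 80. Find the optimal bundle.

MU_x = 3·(x−2)^2·(y−1)^2, MU_y = 2·(x−2)^3·(y−1).
MRS = (3/2)·(y−1)/(x−2).
Tangency: set MRS = p_x/p_y = 9/2 = 4.5.
So (3/2)·(y − 1)/(x − 2) = 4.5, i.e. (y − 1) = 3·(x − 2).
Rewrite the budget in excess-of-subsistence terms: 9·(x − 2) + 2·(y − 1) = 80 − 9·2 − 2·1 = 60.
Substituting, 15·(x − 2) = 60, so x − 2 = 4 and x* = 6.
Then y − 1 = 3·4 = 12, so y* = 13.

x* = 6, y* = 13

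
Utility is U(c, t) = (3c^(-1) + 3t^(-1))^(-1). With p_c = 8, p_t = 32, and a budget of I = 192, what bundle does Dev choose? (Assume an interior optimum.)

For CES with ρ = -1, MRS = (t/c)^2.
Tangency: set MRS = p_c/p_t = 8/32 = 0.25.
So (t/c)^2 = 0.25; taking the square root, t/c = 0.5, i.e. t = 0.5·c.
Substitute into the budget 8·c + 32·t = 192: 24·c = 192, so c* = 8 and t* = 0.5·8 = 4.

c* = 8, t* = 4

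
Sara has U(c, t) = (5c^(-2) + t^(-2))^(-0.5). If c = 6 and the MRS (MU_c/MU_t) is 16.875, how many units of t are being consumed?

t = 9

For CES with ρ = -2, MRS = (5/1)·(t/c)^3.
Setting (5/1)·(t/6)^3 = 16.875 gives (t/6)^3 = 3.375, so t/6 = 1.5 and t = 9.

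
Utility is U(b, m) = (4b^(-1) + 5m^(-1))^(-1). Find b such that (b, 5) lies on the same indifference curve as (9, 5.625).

U depends on (b, m) only through S = 4b^(-1) + 5m^(-1), so equal utility means equal S. At (9, 5.625): S = 4/3.
With m = 5: 5·5^(-1) = 1, so 4b^(-1) = 4/3 − 1 = 1/3, i.e. b^(-1) = 1/12.
Hence b = 1/(1/12) = 12.
Check: U(12, 5) = 0.75.

b = 12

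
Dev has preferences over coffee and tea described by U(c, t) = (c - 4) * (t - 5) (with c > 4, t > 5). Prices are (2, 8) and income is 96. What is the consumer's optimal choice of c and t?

c* = 16, t* = 8

MU_c = (t−5), MU_t = (c−4).
MRS = (t−5)/(c−4).
Tangency: set MRS = p_c/p_t = 2/8 = 0.25.
So (t − 5)/(c − 4) = 0.25, i.e. (t − 5) = 0.25·(c − 4).
Rewrite the budget in excess-of-subsistence terms: 2·(c − 4) + 8·(t − 5) = 96 − 2·4 − 8·5 = 48.
Substituting, 4·(c − 4) = 48, so c − 4 = 12 and c* = 16.
Then t − 5 = 0.25·12 = 3, so t* = 8.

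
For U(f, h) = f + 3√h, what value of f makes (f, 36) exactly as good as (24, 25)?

U(24, 25) = 39.
Set U(f, 36) = 39 and solve.
With h = 36: √36 = 6, so f = 39 − 3·6 = 21.
Check: U(21, 36) = 39.

f = 21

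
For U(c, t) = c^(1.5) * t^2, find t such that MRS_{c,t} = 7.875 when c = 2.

MU_c = 1.5·√c·t^2 and MU_t = 2·c^(1.5)·t.
MRS = MU_c/MU_t = (0.75)·t/c.
Substitute c = 2: MRS = t/(8/3). Setting t/(8/3) = 7.875 gives t = 7.875·(8/3) = 21.

t = 21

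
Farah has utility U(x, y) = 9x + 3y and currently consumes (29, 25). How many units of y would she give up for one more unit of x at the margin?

MU_x = 9, MU_y = 3, so MRS = 9/3 = 3 at every bundle.
At (29, 25): MRS = 3.
So at (29, 25) the consumer would give up 3 units of y for one more unit of x.

MRS = 3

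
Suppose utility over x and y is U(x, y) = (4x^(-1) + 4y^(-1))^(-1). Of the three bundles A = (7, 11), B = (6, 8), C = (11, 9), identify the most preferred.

Bundle C

Evaluate utility at each bundle:
U(A) = 1.069.
U(B) = 0.857.
U(C) = 1.238.
Highest utility is C, so C ≻ A ≻ B.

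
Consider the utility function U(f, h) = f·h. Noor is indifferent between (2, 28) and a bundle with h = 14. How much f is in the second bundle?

U(2, 28) = 56.
Set U(f, 14) = 56 and solve.
With h = 14: f = 56/14 = 4.
Check: U(4, 14) = 56.

f = 4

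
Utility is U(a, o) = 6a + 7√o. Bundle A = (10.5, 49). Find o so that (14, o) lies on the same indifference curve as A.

U(10.5, 49) = 112.
Set U(14, o) = 112 and solve.
With a = 14: 7√o = 112 − 6·14 = 28, so √o = 4 and o = 16.
Check: U(14, 16) = 112.

o = 16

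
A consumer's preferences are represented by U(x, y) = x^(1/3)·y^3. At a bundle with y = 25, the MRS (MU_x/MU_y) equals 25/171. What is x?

MU_x = 1/3·x^(-2/3)·y^3 and MU_y = 3·x^(1/3)·y^2.
MRS = MU_x/MU_y = (1/9)·y/x.
Substitute y = 25: MRS = (25/9)/x. Setting (25/9)/x = 25/171 gives x = (25/9)/(25/171) = 19.

x = 19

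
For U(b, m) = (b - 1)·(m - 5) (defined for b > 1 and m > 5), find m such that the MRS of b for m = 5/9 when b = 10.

MU_b = (m−5), MU_m = (b−1).
MRS = (m−5)/(b−1).
Substitute b = 10: MRS = (m − 5)/9. Setting this equal to 5/9 gives m − 5 = (5/9)·9 = 5, so m = 10.

m = 10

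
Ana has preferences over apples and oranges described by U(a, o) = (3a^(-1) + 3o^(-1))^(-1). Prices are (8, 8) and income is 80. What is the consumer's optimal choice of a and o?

For CES with ρ = -1, MRS = (o/a)^2.
Tangency: set MRS = p_a/p_o = 8/8 = 1.
So (o/a)^2 = 1; taking the square root, o/a = 1, i.e. o = a.
Substitute into the budget 8·a + 8·o = 80: 16·a = 80, so a* = 5 and o* = 5.

a* = 5, o* = 5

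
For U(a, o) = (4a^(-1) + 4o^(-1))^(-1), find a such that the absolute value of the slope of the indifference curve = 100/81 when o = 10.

a = 9

For CES with ρ = -1, MRS = (o/a)^2.
Setting (10/a)^2 = 100/81 gives 10/a = 10/9 and a = 9.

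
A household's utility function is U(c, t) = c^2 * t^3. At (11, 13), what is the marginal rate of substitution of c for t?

MRS = 26/33

MU_c = 2·c·t^3 and MU_t = 3·c^2·t^2.
MRS = MU_c/MU_t = (2/3)·t/c.
At (11, 13): MRS = 26/33.
So at (11, 13) the consumer would give up 26/33 units of t for one more unit of c.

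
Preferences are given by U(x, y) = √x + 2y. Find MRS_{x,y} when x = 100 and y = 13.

MU_x = 1/(2√x), MU_y = 2.
MRS = 1/(2√x) ÷ 2.
At (100, 13): MRS = 1/40.
That is, one extra unit of x is worth 1/40 units of y at the margin.

MRS = 1/40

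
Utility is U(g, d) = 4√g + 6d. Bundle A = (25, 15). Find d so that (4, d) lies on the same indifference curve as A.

U(25, 15) = 110.
Set U(4, d) = 110 and solve.
With g = 4: √4 = 2, so 6d = 110 − 4·2 = 102 and d = 17.
Check: U(4, 17) = 110.

d = 17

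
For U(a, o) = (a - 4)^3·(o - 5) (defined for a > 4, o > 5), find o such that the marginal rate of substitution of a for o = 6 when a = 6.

MU_a = 3·(a−4)^2·(o−5), MU_o = (a−4)^3.
MRS = (3/1)·(o−5)/(a−4).
Substitute a = 6: MRS = (o − 5)/(2/3). Setting this equal to 6 gives o − 5 = 6·(2/3) = 4, so o = 9.

o = 9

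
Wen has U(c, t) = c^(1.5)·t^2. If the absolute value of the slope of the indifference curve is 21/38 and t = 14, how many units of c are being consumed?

MU_c = 1.5·√c·t^2 and MU_t = 2·c^(1.5)·t.
MRS = MU_c/MU_t = (0.75)·t/c.
Substitute t = 14: MRS = 10.5/c. Setting 10.5/c = 21/38 gives c = 10.5/(21/38) = 19.

c = 19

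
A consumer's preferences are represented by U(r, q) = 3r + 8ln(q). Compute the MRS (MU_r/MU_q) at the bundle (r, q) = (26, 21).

MRS = 7.875

MU_r = 3, MU_q = 8/q.
MRS = 3 ÷ (8/q).
At (26, 21): MRS = 7.875.
The indifference curve has slope −7.875 at this bundle.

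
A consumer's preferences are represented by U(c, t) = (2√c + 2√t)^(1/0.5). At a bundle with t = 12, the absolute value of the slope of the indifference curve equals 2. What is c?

For CES with ρ = 0.5, MRS = √(t/c).
Setting √(12/c) = 2 gives 12/c = 4 and c = 3.

c = 3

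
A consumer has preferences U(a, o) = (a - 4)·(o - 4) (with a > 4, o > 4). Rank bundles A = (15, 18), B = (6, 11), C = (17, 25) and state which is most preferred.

Evaluate utility at each bundle:
U(A) = 154.
U(B) = 14.
U(C) = 273.
Highest utility is C, so C ≻ A ≻ B.

Bundle C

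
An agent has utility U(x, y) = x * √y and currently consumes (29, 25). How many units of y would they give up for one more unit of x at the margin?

MRS = 50/29

MU_x = √y and MU_y = 0.5·x·y^(-0.5).
MRS = MU_x/MU_y = (2)·y/x.
At (29, 25): MRS = 50/29.
That is, one extra unit of x is worth 50/29 units of y at the margin.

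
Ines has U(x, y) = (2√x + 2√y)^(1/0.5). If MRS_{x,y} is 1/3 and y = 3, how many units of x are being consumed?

x = 27

For CES with ρ = 0.5, MRS = √(y/x).
Setting √(3/x) = 1/3 gives 3/x = 1/9 and x = 27.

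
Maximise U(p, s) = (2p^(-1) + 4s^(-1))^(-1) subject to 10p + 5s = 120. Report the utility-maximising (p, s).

For CES with ρ = -1, MRS = (2/4)·(s/p)^2.
Tangency: set MRS = p_p/p_s = 10/5 = 2.
So (s/p)^2 = 4; taking the square root, s/p = 2, i.e. s = 2·p.
Substitute into the budget 10·p + 5·s = 120: 20·p = 120, so p* = 6 and s* = 2·6 = 12.

p* = 6, s* = 12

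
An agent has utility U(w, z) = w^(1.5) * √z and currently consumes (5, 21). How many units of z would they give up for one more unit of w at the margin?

MU_w = 1.5·√w·√z and MU_z = 0.5·w^(1.5)·z^(-0.5).
MRS = MU_w/MU_z = (3)·z/w.
At (5, 21): MRS = 12.6.
The indifference curve has slope −12.6 at this bundle.

MRS = 12.6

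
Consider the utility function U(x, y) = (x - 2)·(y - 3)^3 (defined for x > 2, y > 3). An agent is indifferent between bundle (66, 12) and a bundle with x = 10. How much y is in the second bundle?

U(66, 12) = 46656.
Set U(10, y) = 46656 and solve.
With x = 10: (10 − 2) = 8, so (y − 3)^3 = 46656/8 = 5832.
Taking the cube root (with y > 3): y − 3 = 18, so y = 21.
Check: U(10, 21) = 46656.

y = 21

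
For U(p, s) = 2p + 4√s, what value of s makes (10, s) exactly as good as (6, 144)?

U(6, 144) = 60.
Set U(10, s) = 60 and solve.
With p = 10: 4√s = 60 − 2·10 = 40, so √s = 10 and s = 100.
Check: U(10, 100) = 60.

s = 100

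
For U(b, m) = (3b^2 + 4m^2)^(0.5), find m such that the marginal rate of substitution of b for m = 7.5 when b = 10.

For CES with ρ = 2, MRS = (3/4)·(m/b)^(-1).
Setting (3/4)·(m/10)^(-1) = 7.5 gives (m/10)^(-1) = 10, so m/10 = 0.1 and m = 1.

m = 1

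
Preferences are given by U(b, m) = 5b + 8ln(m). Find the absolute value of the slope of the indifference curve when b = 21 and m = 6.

MU_b = 5, MU_m = 8/m.
MRS = 5 ÷ (8/m).
At (21, 6): MRS = 3.75.
That is, one extra unit of b is worth 3.75 units of m at the margin.

MRS = 3.75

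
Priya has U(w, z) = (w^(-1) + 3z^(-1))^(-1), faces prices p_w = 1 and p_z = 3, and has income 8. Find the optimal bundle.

For CES with ρ = -1, MRS = (1/3)·(z/w)^2.
Tangency: set MRS = p_w/p_z = 1/3.
So (z/w)^2 = 1; taking the square root, z/w = 1, i.e. z = w.
Substitute into the budget 1·w + 3·z = 8: 4·w = 8, so w* = 2 and z* = 2.

w* = 2, z* = 2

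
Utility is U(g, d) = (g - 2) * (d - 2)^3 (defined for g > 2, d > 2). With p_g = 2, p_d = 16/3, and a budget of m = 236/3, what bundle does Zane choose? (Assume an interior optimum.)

MU_g = (d−2)^3, MU_d = 3·(g−2)·(d−2)^2.
MRS = (1/3)·(d−2)/(g−2).
Tangency: set MRS = p_g/p_d = 2/(16/3) = 0.375.
So (1/3)·(d − 2)/(g − 2) = 0.375, i.e. (d − 2) = 1.125·(g − 2).
Rewrite the budget in excess-of-subsistence terms: 2·(g − 2) + (16/3)·(d − 2) = 236/3 − 2·2 − (16/3)·2 = 64.
Substituting, 8·(g − 2) = 64, so g − 2 = 8 and g* = 10.
Then d − 2 = 1.125·8 = 9, so d* = 11.

g* = 10, d* = 11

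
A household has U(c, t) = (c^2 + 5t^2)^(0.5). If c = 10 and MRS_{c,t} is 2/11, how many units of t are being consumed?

For CES with ρ = 2, MRS = (1/5)·(t/c)^(-1).
Setting (1/5)·(t/10)^(-1) = 2/11 gives (t/10)^(-1) = 10/11, so t/10 = 1.1 and t = 11.

t = 11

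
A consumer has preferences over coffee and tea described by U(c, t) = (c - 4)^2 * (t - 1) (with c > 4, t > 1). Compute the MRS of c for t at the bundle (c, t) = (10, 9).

MU_c = 2·(c−4)·(t−1), MU_t = (c−4)^2.
MRS = (2/1)·(t−1)/(c−4).
At (10, 9): MRS = 8/3.
So at (10, 9) the consumer would give up 8/3 units of t for one more unit of c.

MRS = 8/3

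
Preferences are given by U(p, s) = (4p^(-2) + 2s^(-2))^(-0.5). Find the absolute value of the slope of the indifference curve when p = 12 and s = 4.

MRS = 2/27

For CES with ρ = -2, MRS = (4/2)·(s/p)^3.
At (12, 4): MRS = 2/27.
So at (12, 4) the consumer would give up 2/27 units of s for one more unit of p.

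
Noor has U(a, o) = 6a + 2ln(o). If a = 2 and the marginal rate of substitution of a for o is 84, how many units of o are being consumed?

MU_a = 6, MU_o = 2/o.
MRS = 6 ÷ (2/o).
MRS depends only on o: 3·o = 84 ⇒ o = 84/3 = 28.

o = 28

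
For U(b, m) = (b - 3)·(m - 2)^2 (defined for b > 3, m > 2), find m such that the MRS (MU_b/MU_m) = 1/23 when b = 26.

m = 4

MU_b = (m−2)^2, MU_m = 2·(b−3)·(m−2).
MRS = (1/2)·(m−2)/(b−3).
Substitute b = 26: MRS = (m − 2)/46. Setting this equal to 1/23 gives m − 2 = (1/23)·46 = 2, so m = 4.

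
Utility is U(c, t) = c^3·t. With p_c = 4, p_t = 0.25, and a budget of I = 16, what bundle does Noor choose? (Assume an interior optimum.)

c* = 3, t* = 16

MU_c = 3·c^2·t and MU_t = c^3.
MRS = MU_c/MU_t = (3/1)·t/c.
Tangency: set MRS = p_c/p_t = 4/0.25 = 16.
So (3/1)·t/c = 16, i.e. t = (16/3)·c.
Substitute into the budget 4·c + 0.25·t = 16: (16/3)·c = 16, so c* = 3.
Then t* = (16/3)·3 = 16.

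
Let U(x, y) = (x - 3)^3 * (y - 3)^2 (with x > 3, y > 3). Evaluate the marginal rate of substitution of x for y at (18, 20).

MRS = 1.7

MU_x = 3·(x−3)^2·(y−3)^2, MU_y = 2·(x−3)^3·(y−3).
MRS = (3/2)·(y−3)/(x−3).
At (18, 20): MRS = 1.7.
The indifference curve has slope −1.7 at this bundle.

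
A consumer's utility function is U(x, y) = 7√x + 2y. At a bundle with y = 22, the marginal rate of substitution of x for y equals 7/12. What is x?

MU_x = 7/(2√x), MU_y = 2.
MRS = 7/(2√x) ÷ 2.
MRS depends only on x: 1.75/√x = 7/12 ⇒ √x = 1.75/(7/12) = 3 ⇒ x = 9.

x = 9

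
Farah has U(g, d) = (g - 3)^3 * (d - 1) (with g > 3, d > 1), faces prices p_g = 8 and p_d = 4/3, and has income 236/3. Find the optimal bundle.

g* = 8, d* = 11

MU_g = 3·(g−3)^2·(d−1), MU_d = (g−3)^3.
MRS = (3/1)·(d−1)/(g−3).
Tangency: set MRS = p_g/p_d = 8/(4/3) = 6.
So (3/1)·(d − 1)/(g − 3) = 6, i.e. (d − 1) = 2·(g − 3).
Rewrite the budget in excess-of-subsistence terms: 8·(g − 3) + (4/3)·(d − 1) = 236/3 − 8·3 − (4/3)·1 = 160/3.
Substituting, (32/3)·(g − 3) = 160/3, so g − 3 = 5 and g* = 8.
Then d − 1 = 2·5 = 10, so d* = 11.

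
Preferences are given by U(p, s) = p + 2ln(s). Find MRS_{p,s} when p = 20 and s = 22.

MRS = 11

MU_p = 1, MU_s = 2/s.
MRS = 1 ÷ (2/s).
At (20, 22): MRS = 11.
That is, one extra unit of p is worth 11 units of s at the margin.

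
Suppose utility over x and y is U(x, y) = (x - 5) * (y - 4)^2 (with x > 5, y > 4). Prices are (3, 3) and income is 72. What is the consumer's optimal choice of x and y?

MU_x = (y−4)^2, MU_y = 2·(x−5)·(y−4).
MRS = (1/2)·(y−4)/(x−5).
Tangency: set MRS = p_x/p_y = 3/3 = 1.
So (1/2)·(y − 4)/(x − 5) = 1, i.e. (y − 4) = 2·(x − 5).
Rewrite the budget in excess-of-subsistence terms: 3·(x − 5) + 3·(y − 4) = 72 − 3·5 − 3·4 = 45.
Substituting, 9·(x − 5) = 45, so x − 5 = 5 and x* = 10.
Then y − 4 = 2·5 = 10, so y* = 14.

x* = 10, y* = 14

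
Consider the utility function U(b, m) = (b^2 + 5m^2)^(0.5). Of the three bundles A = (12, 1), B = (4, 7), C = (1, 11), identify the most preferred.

Bundle C

Evaluate utility at each bundle:
U(A) = 12.207.
U(B) = 16.155.
U(C) = 24.617.
Highest utility is C, so C ≻ B ≻ A.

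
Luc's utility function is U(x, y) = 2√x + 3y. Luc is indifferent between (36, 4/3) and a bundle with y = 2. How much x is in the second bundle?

U(36, 4/3) = 16.
Set U(x, 2) = 16 and solve.
With y = 2: 2√x = 16 − 3·2 = 10, so √x = 5 and x = 25.
Check: U(25, 2) = 16.

x = 25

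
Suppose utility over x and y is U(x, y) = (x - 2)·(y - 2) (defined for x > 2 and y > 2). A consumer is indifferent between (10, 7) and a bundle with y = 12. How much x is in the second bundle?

U(10, 7) = 40.
Set U(x, 12) = 40 and solve.
With y = 12: (12 − 2) = 10, so (x − 2) = 40/10 = 4.
So x = 2 + 4 = 6.
Check: U(6, 12) = 40.

x = 6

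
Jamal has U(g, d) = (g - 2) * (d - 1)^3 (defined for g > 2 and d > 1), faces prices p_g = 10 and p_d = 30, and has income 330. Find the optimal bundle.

MU_g = (d−1)^3, MU_d = 3·(g−2)·(d−1)^2.
MRS = (1/3)·(d−1)/(g−2).
Tangency: set MRS = p_g/p_d = 10/30 = 1/3.
So (1/3)·(d − 1)/(g − 2) = 1/3, i.e. (d − 1) = (g − 2).
Rewrite the budget in excess-of-subsistence terms: 10·(g − 2) + 30·(d − 1) = 330 − 10·2 − 30·1 = 280.
Substituting, 40·(g − 2) = 280, so g − 2 = 7 and g* = 9.
Then d − 1 = 7, so d* = 8.

g* = 9, d* = 8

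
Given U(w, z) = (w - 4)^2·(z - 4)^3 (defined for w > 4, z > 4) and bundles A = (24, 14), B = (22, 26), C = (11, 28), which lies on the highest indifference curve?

Bundle B

Evaluate utility at each bundle:
U(A) = 400000.
U(B) = 3449952.
U(C) = 677376.
Highest utility is B, so B ≻ C ≻ A.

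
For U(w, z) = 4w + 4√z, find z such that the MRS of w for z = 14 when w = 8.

z = 49

MU_w = 4, MU_z = 4/(2√z).
MRS = 4 ÷ (4/(2√z)).
MRS depends only on z: 2·√z = 14 ⇒ √z = 14/2 = 7 ⇒ z = 49.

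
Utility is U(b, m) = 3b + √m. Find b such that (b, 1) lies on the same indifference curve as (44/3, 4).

b = 15

U(44/3, 4) = 46.
Set U(b, 1) = 46 and solve.
With m = 1: √1 = 1, so 3b = 46 − 1 = 45 and b = 15.
Check: U(15, 1) = 46.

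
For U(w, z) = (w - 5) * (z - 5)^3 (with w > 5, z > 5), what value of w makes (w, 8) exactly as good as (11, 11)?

U(11, 11) = 1296.
Set U(w, 8) = 1296 and solve.
With z = 8: (8 − 5)^3 = 27, so (w − 5) = 1296/27 = 48.
So w = 5 + 48 = 53.
Check: U(53, 8) = 1296.

w = 53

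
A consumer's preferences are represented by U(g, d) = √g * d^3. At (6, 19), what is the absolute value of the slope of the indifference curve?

MRS = 19/36

MU_g = 0.5·g^(-0.5)·d^3 and MU_d = 3·√g·d^2.
MRS = MU_g/MU_d = (1/6)·d/g.
At (6, 19): MRS = 19/36.
That is, one extra unit of g is worth 19/36 units of d at the margin.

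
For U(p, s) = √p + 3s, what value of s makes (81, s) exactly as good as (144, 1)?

s = 2

U(144, 1) = 15.
Set U(81, s) = 15 and solve.
With p = 81: √81 = 9, so 3s = 15 − 9 = 6 and s = 2.
Check: U(81, 2) = 15.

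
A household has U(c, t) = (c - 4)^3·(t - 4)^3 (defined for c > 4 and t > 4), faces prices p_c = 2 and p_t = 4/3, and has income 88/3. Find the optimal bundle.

MU_c = 3·(c−4)^2·(t−4)^3, MU_t = 3·(c−4)^3·(t−4)^2.
MRS = (t−4)/(c−4).
Tangency: set MRS = p_c/p_t = 2/(4/3) = 1.5.
So (t − 4)/(c − 4) = 1.5, i.e. (t − 4) = 1.5·(c − 4).
Rewrite the budget in excess-of-subsistence terms: 2·(c − 4) + (4/3)·(t − 4) = 88/3 − 2·4 − (4/3)·4 = 16.
Substituting, 4·(c − 4) = 16, so c − 4 = 4 and c* = 8.
Then t − 4 = 1.5·4 = 6, so t* = 10.

c* = 8, t* = 10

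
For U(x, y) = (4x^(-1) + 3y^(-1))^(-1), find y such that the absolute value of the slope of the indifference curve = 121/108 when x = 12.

For CES with ρ = -1, MRS = (4/3)·(y/x)^2.
Setting (4/3)·(y/12)^2 = 121/108 gives (y/12)^2 = 121/144, so y/12 = 11/12 and y = 11.

y = 11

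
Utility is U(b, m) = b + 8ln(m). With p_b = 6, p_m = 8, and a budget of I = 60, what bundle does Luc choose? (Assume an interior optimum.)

b* = 2, m* = 6

MU_b = 1, MU_m = 8/m.
MRS = 1 ÷ (8/m).
Tangency: set MRS = p_b/p_m = 6/8 = 0.75.
MRS depends only on m: 0.125·m = 0.75 ⇒ m* = 0.75/0.125 = 6.
From the budget, 6·b = 60 − 8·6 = 12, so b* = 2.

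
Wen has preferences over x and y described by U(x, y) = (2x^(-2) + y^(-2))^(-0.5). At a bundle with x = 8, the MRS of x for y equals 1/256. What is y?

For CES with ρ = -2, MRS = (2/1)·(y/x)^3.
Setting (2/1)·(y/8)^3 = 1/256 gives (y/8)^3 = 1/512, so y/8 = 0.125 and y = 1.

y = 1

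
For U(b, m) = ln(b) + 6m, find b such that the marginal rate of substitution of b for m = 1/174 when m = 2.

b = 29

MU_b = 1/b, MU_m = 6.
MRS = 1/b ÷ 6.
MRS depends only on b: (1/6)/b = 1/174 ⇒ b = (1/6)/(1/174) = 29.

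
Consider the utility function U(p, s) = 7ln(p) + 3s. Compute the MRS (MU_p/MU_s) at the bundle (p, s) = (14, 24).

MRS = 1/6

MU_p = 7/p, MU_s = 3.
MRS = 7/p ÷ 3.
At (14, 24): MRS = 1/6.
So at (14, 24) the consumer would give up 1/6 units of s for one more unit of p.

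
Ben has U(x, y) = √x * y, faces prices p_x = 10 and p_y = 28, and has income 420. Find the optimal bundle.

x* = 14, y* = 10

MU_x = 0.5·x^(-0.5)·y and MU_y = √x.
MRS = MU_x/MU_y = (0.5)·y/x.
Tangency: set MRS = p_x/p_y = 10/28 = 5/14.
So (0.5)·y/x = 5/14, i.e. y = (5/7)·x.
Substitute into the budget 10·x + 28·y = 420: 30·x = 420, so x* = 14.
Then y* = (5/7)·14 = 10.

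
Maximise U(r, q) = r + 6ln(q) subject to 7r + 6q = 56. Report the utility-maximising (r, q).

r* = 2, q* = 7

MU_r = 1, MU_q = 6/q.
MRS = 1 ÷ (6/q).
Tangency: set MRS = p_r/p_q = 7/6.
MRS depends only on q: (1/6)·q = 7/6 ⇒ q* = (7/6)/(1/6) = 7.
From the budget, 7·r = 56 − 6·7 = 14, so r* = 2.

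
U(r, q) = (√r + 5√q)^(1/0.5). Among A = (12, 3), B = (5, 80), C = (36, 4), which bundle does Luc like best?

Bundle B

Evaluate utility at each bundle:
U(A) = 147.000.
U(B) = 2205.000.
U(C) = 256.000.
Highest utility is B, so B ≻ C ≻ A.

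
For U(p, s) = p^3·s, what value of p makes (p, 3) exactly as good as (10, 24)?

p = 20

U(10, 24) = 24000.
Set U(p, 3) = 24000 and solve.
With s = 3: p^3 = 24000/3 = 8000; taking the cube root, p = 20.
Check: U(20, 3) = 24000.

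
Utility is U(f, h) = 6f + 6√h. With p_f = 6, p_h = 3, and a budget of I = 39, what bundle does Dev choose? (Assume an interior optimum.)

f* = 6, h* = 1

MU_f = 6, MU_h = 6/(2√h).
MRS = 6 ÷ (6/(2√h)).
Tangency: set MRS = p_f/p_h = 6/3 = 2.
MRS depends only on h: 2·√h = 2 ⇒ √h = 2/2 = 1 ⇒ h* = 1.
From the budget, 6·f = 39 − 3·1 = 36, so f* = 6.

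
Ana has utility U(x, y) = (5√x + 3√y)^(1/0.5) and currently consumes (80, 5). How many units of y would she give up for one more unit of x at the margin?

MRS = 5/12

For CES with ρ = 0.5, MRS = (5/3)·√(y/x).
At (80, 5): MRS = 5/12.
That is, one extra unit of x is worth 5/12 units of y at the margin.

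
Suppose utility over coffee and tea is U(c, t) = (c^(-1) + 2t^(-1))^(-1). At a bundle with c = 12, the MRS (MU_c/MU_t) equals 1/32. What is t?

For CES with ρ = -1, MRS = (1/2)·(t/c)^2.
Setting (1/2)·(t/12)^2 = 1/32 gives (t/12)^2 = 1/16, so t/12 = 0.25 and t = 3.

t = 3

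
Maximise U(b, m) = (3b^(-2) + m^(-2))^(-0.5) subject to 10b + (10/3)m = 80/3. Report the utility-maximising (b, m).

For CES with ρ = -2, MRS = (3/1)·(m/b)^3.
Tangency: set MRS = p_b/p_m = 10/(10/3) = 3.
So (m/b)^3 = 1; taking the cube root, m/b = 1, i.e. m = b.
Substitute into the budget 10·b + (10/3)·m = 80/3: (40/3)·b = 80/3, so b* = 2 and m* = 2.

b* = 2, m* = 2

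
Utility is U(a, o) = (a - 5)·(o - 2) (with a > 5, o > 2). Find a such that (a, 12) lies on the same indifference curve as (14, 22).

U(14, 22) = 180.
Set U(a, 12) = 180 and solve.
With o = 12: (12 − 2) = 10, so (a − 5) = 180/10 = 18.
So a = 5 + 18 = 23.
Check: U(23, 12) = 180.

a = 23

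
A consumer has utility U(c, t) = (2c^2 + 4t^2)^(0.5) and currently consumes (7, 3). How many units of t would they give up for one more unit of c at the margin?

For CES with ρ = 2, MRS = (2/4)·(t/c)^(-1).
At (7, 3): MRS = 7/6.
That is, one extra unit of c is worth 7/6 units of t at the margin.

MRS = 7/6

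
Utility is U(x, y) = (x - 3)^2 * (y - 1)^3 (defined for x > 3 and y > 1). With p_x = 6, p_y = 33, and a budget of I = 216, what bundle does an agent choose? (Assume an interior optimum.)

MU_x = 2·(x−3)·(y−1)^3, MU_y = 3·(x−3)^2·(y−1)^2.
MRS = (2/3)·(y−1)/(x−3).
Tangency: set MRS = p_x/p_y = 6/33 = 2/11.
So (2/3)·(y − 1)/(x − 3) = 2/11, i.e. (y − 1) = (3/11)·(x − 3).
Rewrite the budget in excess-of-subsistence terms: 6·(x − 3) + 33·(y − 1) = 216 − 6·3 − 33·1 = 165.
Substituting, 15·(x − 3) = 165, so x − 3 = 11 and x* = 14.
Then y − 1 = (3/11)·11 = 3, so y* = 4.

x* = 14, y* = 4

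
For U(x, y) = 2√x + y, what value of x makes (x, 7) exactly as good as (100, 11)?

U(100, 11) = 31.
Set U(x, 7) = 31 and solve.
With y = 7: 2√x = 31 − 7 = 24, so √x = 12 and x = 144.
Check: U(144, 7) = 31.

x = 144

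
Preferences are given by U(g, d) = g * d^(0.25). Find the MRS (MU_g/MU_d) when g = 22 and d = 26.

MRS = 52/11

MU_g = d^(0.25) and MU_d = 0.25·g·d^(-0.75).
MRS = MU_g/MU_d = (4)·d/g.
At (22, 26): MRS = 52/11.
So at (22, 26) the consumer would give up 52/11 units of d for one more unit of g.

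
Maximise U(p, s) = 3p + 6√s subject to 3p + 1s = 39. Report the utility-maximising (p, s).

p* = 10, s* = 9

MU_p = 3, MU_s = 6/(2√s).
MRS = 3 ÷ (6/(2√s)).
Tangency: set MRS = p_p/p_s = 3/1 = 3.
MRS depends only on s: √s = 3 ⇒ √s = 3 ⇒ s* = 9.
From the budget, 3·p = 39 − 1·9 = 30, so p* = 10.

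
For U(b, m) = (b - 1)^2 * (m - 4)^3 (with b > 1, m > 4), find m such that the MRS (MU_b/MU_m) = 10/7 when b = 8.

m = 19

MU_b = 2·(b−1)·(m−4)^3, MU_m = 3·(b−1)^2·(m−4)^2.
MRS = (2/3)·(m−4)/(b−1).
Substitute b = 8: MRS = (m − 4)/10.5. Setting this equal to 10/7 gives m − 4 = (10/7)·10.5 = 15, so m = 19.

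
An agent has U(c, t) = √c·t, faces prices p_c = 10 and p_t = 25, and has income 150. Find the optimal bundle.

c* = 5, t* = 4

MU_c = 0.5·c^(-0.5)·t and MU_t = √c.
MRS = MU_c/MU_t = (0.5)·t/c.
Tangency: set MRS = p_c/p_t = 10/25 = 0.4.
So (0.5)·t/c = 0.4, i.e. t = 0.8·c.
Substitute into the budget 10·c + 25·t = 150: 30·c = 150, so c* = 5.
Then t* = 0.8·5 = 4.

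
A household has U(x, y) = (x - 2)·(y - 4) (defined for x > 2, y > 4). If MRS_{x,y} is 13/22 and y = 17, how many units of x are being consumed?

x = 24

MU_x = (y−4), MU_y = (x−2).
MRS = (y−4)/(x−2).
Substitute y = 17: MRS = 13/(x − 2). Setting this equal to 13/22 gives x − 2 = 13/(13/22) = 22, so x = 24.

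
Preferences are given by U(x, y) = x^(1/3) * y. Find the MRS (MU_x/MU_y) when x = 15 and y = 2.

MRS = 2/45

MU_x = 1/3·x^(-2/3)·y and MU_y = x^(1/3).
MRS = MU_x/MU_y = (1/3)·y/x.
At (15, 2): MRS = 2/45.
That is, one extra unit of x is worth 2/45 units of y at the margin.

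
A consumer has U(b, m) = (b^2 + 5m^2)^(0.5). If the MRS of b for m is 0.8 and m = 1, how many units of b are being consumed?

b = 4

For CES with ρ = 2, MRS = (1/5)·(m/b)^(-1).
Setting (1/5)·(1/b)^(-1) = 0.8 gives (1/b)^(-1) = 4, so 1/b = 0.25 and b = 4.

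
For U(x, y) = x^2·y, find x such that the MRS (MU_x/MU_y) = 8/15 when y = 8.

MU_x = 2·x·y and MU_y = x^2.
MRS = MU_x/MU_y = (2/1)·y/x.
Substitute y = 8: MRS = 16/x. Setting 16/x = 8/15 gives x = 16/(8/15) = 30.

x = 30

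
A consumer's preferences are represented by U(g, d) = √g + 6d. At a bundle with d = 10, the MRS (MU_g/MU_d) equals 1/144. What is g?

g = 144

MU_g = 1/(2√g), MU_d = 6.
MRS = 1/(2√g) ÷ 6.
MRS depends only on g: (1/12)/√g = 1/144 ⇒ √g = (1/12)/(1/144) = 12 ⇒ g = 144.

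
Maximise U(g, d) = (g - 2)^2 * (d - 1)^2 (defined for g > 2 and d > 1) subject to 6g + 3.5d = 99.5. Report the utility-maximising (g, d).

MU_g = 2·(g−2)·(d−1)^2, MU_d = 2·(g−2)^2·(d−1).
MRS = (d−1)/(g−2).
Tangency: set MRS = p_g/p_d = 6/3.5 = 12/7.
So (d − 1)/(g − 2) = 12/7, i.e. (d − 1) = (12/7)·(g − 2).
Rewrite the budget in excess-of-subsistence terms: 6·(g − 2) + 3.5·(d − 1) = 99.5 − 6·2 − 3.5·1 = 84.
Substituting, 12·(g − 2) = 84, so g − 2 = 7 and g* = 9.
Then d − 1 = (12/7)·7 = 12, so d* = 13.

g* = 9, d* = 13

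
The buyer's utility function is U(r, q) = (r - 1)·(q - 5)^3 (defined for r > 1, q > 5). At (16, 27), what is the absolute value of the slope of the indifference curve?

MRS = 22/45

MU_r = (q−5)^3, MU_q = 3·(r−1)·(q−5)^2.
MRS = (1/3)·(q−5)/(r−1).
At (16, 27): MRS = 22/45.
So at (16, 27) the consumer would give up 22/45 units of q for one more unit of r.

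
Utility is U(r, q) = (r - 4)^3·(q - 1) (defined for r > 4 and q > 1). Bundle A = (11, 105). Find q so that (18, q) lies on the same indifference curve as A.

q = 14

U(11, 105) = 35672.
Set U(18, q) = 35672 and solve.
With r = 18: (18 − 4)^3 = 2744, so (q − 1) = 35672/2744 = 13.
So q = 1 + 13 = 14.
Check: U(18, 14) = 35672.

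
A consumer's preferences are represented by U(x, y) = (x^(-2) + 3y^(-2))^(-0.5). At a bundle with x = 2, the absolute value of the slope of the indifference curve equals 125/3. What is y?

For CES with ρ = -2, MRS = (1/3)·(y/x)^3.
Setting (1/3)·(y/2)^3 = 125/3 gives (y/2)^3 = 125, so y/2 = 5 and y = 10.

y = 10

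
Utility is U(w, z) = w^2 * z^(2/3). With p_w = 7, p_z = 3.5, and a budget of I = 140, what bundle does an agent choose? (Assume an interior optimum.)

w* = 15, z* = 10

MU_w = 2·w·z^(2/3) and MU_z = 2/3·w^2·z^(-1/3).
MRS = MU_w/MU_z = (3)·z/w.
Tangency: set MRS = p_w/p_z = 7/3.5 = 2.
So (3)·z/w = 2, i.e. z = (2/3)·w.
Substitute into the budget 7·w + 3.5·z = 140: (28/3)·w = 140, so w* = 15.
Then z* = (2/3)·15 = 10.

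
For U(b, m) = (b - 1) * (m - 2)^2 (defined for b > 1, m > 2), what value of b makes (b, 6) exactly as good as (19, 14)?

b = 163

U(19, 14) = 2592.
Set U(b, 6) = 2592 and solve.
With m = 6: (6 − 2)^2 = 16, so (b − 1) = 2592/16 = 162.
So b = 1 + 162 = 163.
Check: U(163, 6) = 2592.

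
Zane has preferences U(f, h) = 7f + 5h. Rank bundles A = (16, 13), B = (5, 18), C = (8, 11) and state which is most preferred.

Evaluate utility at each bundle:
U(A) = 177.
U(B) = 125.
U(C) = 111.
Highest utility is A, so A ≻ B ≻ C.

Bundle A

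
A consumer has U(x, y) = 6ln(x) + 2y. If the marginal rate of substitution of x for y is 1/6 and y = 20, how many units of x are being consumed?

MU_x = 6/x, MU_y = 2.
MRS = 6/x ÷ 2.
MRS depends only on x: 3/x = 1/6 ⇒ x = 3/(1/6) = 18.

x = 18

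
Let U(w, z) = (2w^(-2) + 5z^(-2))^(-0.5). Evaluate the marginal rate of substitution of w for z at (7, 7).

MRS = 0.4

For CES with ρ = -2, MRS = (2/5)·(z/w)^3.
At (7, 7): MRS = 0.4.
That is, one extra unit of w is worth 0.4 units of z at the margin.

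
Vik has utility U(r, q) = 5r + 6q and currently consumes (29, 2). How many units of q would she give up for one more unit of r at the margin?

MRS = 5/6

MU_r = 5, MU_q = 6, so MRS = 5/6 at every bundle.
At (29, 2): MRS = 5/6.
That is, one extra unit of r is worth 5/6 units of q at the margin.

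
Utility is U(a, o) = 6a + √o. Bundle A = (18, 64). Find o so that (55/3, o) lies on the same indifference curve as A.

o = 36

U(18, 64) = 116.
Set U(55/3, o) = 116 and solve.
With a = 55/3: √o = 116 − 6·55/3 = 6, so √o = 6 and o = 36.
Check: U(55/3, 36) = 116.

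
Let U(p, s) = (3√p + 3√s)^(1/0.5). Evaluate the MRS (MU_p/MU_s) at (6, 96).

MRS = 4

For CES with ρ = 0.5, MRS = √(s/p).
At (6, 96): MRS = 4.
So at (6, 96) the consumer would give up 4 units of s for one more unit of p.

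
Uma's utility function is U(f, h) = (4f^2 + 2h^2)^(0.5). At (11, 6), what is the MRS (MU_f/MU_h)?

MRS = 11/3

For CES with ρ = 2, MRS = (4/2)·(h/f)^(-1).
At (11, 6): MRS = 11/3.
That is, one extra unit of f is worth 11/3 units of h at the margin.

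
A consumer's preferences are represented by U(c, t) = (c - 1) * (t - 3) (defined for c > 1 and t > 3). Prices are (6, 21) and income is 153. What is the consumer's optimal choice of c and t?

c* = 8, t* = 5

MU_c = (t−3), MU_t = (c−1).
MRS = (t−3)/(c−1).
Tangency: set MRS = p_c/p_t = 6/21 = 2/7.
So (t − 3)/(c − 1) = 2/7, i.e. (t − 3) = (2/7)·(c − 1).
Rewrite the budget in excess-of-subsistence terms: 6·(c − 1) + 21·(t − 3) = 153 − 6·1 − 21·3 = 84.
Substituting, 12·(c − 1) = 84, so c − 1 = 7 and c* = 8.
Then t − 3 = (2/7)·7 = 2, so t* = 5.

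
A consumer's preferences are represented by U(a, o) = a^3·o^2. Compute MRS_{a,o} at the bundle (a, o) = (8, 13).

MRS = 39/16

MU_a = 3·a^2·o^2 and MU_o = 2·a^3·o.
MRS = MU_a/MU_o = (3/2)·o/a.
At (8, 13): MRS = 39/16.
So at (8, 13) the consumer would give up 39/16 units of o for one more unit of a.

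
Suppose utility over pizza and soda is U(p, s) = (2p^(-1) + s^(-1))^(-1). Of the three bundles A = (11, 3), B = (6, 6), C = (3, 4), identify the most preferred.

Bundle B

Evaluate utility at each bundle:
U(A) = 1.941.
U(B) = 2.000.
U(C) = 1.091.
Highest utility is B, so B ≻ A ≻ C.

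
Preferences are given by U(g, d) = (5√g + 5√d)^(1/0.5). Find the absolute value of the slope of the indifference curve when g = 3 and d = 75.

For CES with ρ = 0.5, MRS = √(d/g).
At (3, 75): MRS = 5.
So at (3, 75) the consumer would give up 5 units of d for one more unit of g.

MRS = 5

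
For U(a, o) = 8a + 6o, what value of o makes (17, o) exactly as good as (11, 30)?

o = 22

U(11, 30) = 268.
Set U(17, o) = 268 and solve.
8·17 + 6o = 268 ⇒ 6o = 132 ⇒ o = 22.
Check: U(17, 22) = 268.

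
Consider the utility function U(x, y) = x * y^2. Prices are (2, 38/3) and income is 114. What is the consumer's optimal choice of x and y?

x* = 19, y* = 6

MU_x = y^2 and MU_y = 2·x·y.
MRS = MU_x/MU_y = (1/2)·y/x.
Tangency: set MRS = p_x/p_y = 2/(38/3) = 3/19.
So (1/2)·y/x = 3/19, i.e. y = (6/19)·x.
Substitute into the budget 2·x + (38/3)·y = 114: 6·x = 114, so x* = 19.
Then y* = (6/19)·19 = 6.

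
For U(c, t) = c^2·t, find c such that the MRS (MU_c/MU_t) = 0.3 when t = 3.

c = 20

MU_c = 2·c·t and MU_t = c^2.
MRS = MU_c/MU_t = (2/1)·t/c.
Substitute t = 3: MRS = 6/c. Setting 6/c = 0.3 gives c = 6/0.3 = 20.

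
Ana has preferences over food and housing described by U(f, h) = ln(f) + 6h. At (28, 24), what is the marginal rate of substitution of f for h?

MRS = 1/168

MU_f = 1/f, MU_h = 6.
MRS = 1/f ÷ 6.
At (28, 24): MRS = 1/168.
So at (28, 24) the consumer would give up 1/168 units of h for one more unit of f.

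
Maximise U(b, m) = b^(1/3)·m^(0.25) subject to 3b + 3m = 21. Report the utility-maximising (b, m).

b* = 4, m* = 3

MU_b = 1/3·b^(-2/3)·m^(0.25) and MU_m = 0.25·b^(1/3)·m^(-0.75).
MRS = MU_b/MU_m = (4/3)·m/b.
Tangency: set MRS = p_b/p_m = 3/3 = 1.
So (4/3)·m/b = 1, i.e. m = 0.75·b.
Substitute into the budget 3·b + 3·m = 21: 5.25·b = 21, so b* = 4.
Then m* = 0.75·4 = 3.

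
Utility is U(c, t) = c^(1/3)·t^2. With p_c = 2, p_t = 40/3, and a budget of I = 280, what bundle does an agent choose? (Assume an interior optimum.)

MU_c = 1/3·c^(-2/3)·t^2 and MU_t = 2·c^(1/3)·t.
MRS = MU_c/MU_t = (1/6)·t/c.
Tangency: set MRS = p_c/p_t = 2/(40/3) = 0.15.
So (1/6)·t/c = 0.15, i.e. t = 0.9·c.
Substitute into the budget 2·c + (40/3)·t = 280: 14·c = 280, so c* = 20.
Then t* = 0.9·20 = 18.

c* = 20, t* = 18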